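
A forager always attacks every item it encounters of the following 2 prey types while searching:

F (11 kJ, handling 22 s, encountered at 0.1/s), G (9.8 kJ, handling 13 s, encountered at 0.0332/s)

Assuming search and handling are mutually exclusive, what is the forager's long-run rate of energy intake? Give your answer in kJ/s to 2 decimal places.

Energy encountered per unit search time: 0.1×11 + 0.0332×9.8 = 1.425 kJ/s.
Handling time per unit search time: 0.1×22 + 0.0332×13 = 2.632.
Rate = 1.425/(1 + 2.632) = 0.3925 kJ/s.

0.39 kJ/s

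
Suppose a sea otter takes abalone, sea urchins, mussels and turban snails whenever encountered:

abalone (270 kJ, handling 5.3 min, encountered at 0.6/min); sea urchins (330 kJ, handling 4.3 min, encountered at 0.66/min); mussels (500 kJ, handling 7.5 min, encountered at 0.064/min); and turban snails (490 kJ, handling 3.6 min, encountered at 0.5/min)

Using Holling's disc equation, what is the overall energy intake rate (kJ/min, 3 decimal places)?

R = (0.6×270 + 0.66×330 + 0.064×500 + 0.5×490) / (1 + 0.6×5.3 + 0.66×4.3 + 0.064×7.5 + 0.5×3.6) = 656.8/9.298 = 70.64 kJ/min.

70.639 kJ/min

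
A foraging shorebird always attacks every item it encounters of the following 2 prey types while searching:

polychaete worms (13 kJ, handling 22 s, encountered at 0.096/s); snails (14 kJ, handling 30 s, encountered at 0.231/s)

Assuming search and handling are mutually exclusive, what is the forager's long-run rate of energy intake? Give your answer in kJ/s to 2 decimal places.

0.45 kJ/s

Energy encountered per unit search time: 0.096×13 + 0.231×14 = 4.482 kJ/s.
Handling time per unit search time: 0.096×22 + 0.231×30 = 9.042.
Rate = 4.482/(1 + 9.042) = 0.4463 kJ/s.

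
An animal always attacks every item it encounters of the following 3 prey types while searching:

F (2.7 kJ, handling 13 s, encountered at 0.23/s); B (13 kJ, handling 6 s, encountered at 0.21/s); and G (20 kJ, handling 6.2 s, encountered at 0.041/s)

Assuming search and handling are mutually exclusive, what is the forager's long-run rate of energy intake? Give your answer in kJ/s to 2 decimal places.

0.76 kJ/s

R = (0.23×2.7 + 0.21×13 + 0.041×20) / (1 + 0.23×13 + 0.21×6 + 0.041×6.2) = 4.171/5.504 = 0.7578 kJ/s.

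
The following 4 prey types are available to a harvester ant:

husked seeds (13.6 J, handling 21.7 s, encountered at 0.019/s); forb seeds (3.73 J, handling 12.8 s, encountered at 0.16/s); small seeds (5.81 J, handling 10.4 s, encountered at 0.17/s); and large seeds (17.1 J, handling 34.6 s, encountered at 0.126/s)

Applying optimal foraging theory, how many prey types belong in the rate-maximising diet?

Profitabilities (E/h, J/s): husked seeds 0.627, small seeds 0.559, large seeds 0.494, forb seeds 0.291. Add prey in this order while the next type's profitability exceeds the intake rate on those already taken.
Rate on top 1: 0.183. small seeds: 0.559 > 0.183 → include.
Rate on top 2: 0.3918. large seeds: 0.494 > 0.3918 → include.
Rate on top 3: 0.451. forb seeds: 0.291 < 0.451 → exclude; stop.
Optimal diet: husked seeds, small seeds, large seeds — 3 of 4 types.

3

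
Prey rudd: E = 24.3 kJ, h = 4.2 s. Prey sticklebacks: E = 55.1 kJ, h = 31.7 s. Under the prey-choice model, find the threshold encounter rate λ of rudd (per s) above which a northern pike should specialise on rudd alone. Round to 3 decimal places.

Drop sticklebacks once their profitability E₂/h₂ falls below the rate achievable on rudd alone: E₂/h₂ = λE₁/(1 + λh₁).
Solve for λ: λE₁h₂ = E₂(1 + λh₁) → λ(E₁h₂ − E₂h₁) = E₂ → λ = E₂/(E₁h₂ − E₂h₁).
λ = 55.1/(24.3×31.7 − 55.1×4.2) = 55.1/538.9 = 0.1022 per s.

0.102 per s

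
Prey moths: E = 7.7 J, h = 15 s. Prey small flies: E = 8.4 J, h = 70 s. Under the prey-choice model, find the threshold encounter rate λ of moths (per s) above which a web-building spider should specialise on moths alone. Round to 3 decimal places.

0.020 per s

The zero-one rule: include small flies iff E₂/h₂ > λE₁/(1+λh₁). Equality gives the switch point.
λE₁h₂ = E₂ + λE₂h₁ ⇒ λ = E₂/(E₁h₂ − E₂h₁) = 8.4/(539 − 126) = 0.02034 per s.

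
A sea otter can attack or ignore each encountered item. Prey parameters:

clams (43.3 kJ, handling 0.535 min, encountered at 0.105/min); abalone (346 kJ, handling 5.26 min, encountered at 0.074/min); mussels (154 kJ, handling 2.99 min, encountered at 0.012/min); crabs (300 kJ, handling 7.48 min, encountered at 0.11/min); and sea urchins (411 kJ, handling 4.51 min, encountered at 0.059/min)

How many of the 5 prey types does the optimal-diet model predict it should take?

E/h in descending order: sea urchins 91.1, clams 80.9, abalone 65.8, mussels 51.5, crabs 40.1 kJ/min. The optimal diet is the largest prefix of this list for which every included type satisfies E_i/h_i > R on the types above it.
Rate on top 1: 19.15. clams: 80.9 > 19.15 → include.
Rate on top 2: 21.78. abalone: 65.8 > 21.78 → include.
Rate on top 3: 31.78. mussels: 51.5 > 31.78 → include.
Rate on top 4: 32.19. crabs: 40.1 > 32.19 → include.
Optimal diet: sea urchins, clams, abalone, mussels, crabs — 5 of 5 types.

5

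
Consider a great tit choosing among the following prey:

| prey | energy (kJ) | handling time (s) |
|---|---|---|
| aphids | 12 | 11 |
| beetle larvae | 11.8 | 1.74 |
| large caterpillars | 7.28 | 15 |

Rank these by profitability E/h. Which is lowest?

large caterpillars

Profitability E/h (kJ/s): aphids = 12/11 = 1.09, beetle larvae = 11.8/1.74 = 6.78, large caterpillars = 7.28/15 = 0.485.
Ranked: beetle larvae > aphids > large caterpillars.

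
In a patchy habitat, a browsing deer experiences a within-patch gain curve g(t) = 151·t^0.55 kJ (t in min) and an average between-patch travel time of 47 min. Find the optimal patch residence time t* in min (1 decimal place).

Optimal t* satisfies g'(t*) = g(t*)/(T + t*).
g'(t) = 0.55·151·t^-0.45. Setting 0.55·151·t^-0.45 = 151·t^0.55/(47+t) gives 0.55(47+t) = t, so 0.45·t = 0.55×47.
t* = 0.55×47/0.45 = 57.44 min.

57.4 min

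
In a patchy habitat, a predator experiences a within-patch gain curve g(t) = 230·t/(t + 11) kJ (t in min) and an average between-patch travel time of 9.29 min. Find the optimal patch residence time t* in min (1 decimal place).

10.1 min

Maximise g(t)/(T+t): set derivative to zero → g'(t)(T+t) = g(t).
g'(t) = 230·11/(t + 11)². Setting 230·11/(t+11)² = 230t/[(t+11)(9.29+t)] gives 11(9.29+t) = t(t+11), so t² = 11×9.29 = 102.2.
t* = √102.2 = 10.11 min.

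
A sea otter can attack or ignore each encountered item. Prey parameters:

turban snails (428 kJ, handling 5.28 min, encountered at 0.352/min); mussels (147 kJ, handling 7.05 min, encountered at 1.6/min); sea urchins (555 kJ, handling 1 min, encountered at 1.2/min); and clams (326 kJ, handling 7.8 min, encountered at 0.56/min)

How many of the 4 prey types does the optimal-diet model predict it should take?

Profitabilities (E/h, kJ/min): sea urchins 555, turban snails 81.1, clams 41.8, mussels 20.9. Add prey in this order while the next type's profitability exceeds the intake rate on those already taken.
Rate on top 1: 302.7. turban snails: 81.1 < 302.7 → exclude; stop.
Optimal diet: sea urchins — 1 of 4 types.

1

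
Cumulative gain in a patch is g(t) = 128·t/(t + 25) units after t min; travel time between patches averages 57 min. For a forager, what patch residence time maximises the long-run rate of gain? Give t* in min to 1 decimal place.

Maximise g(t)/(T+t): set derivative to zero → g'(t)(T+t) = g(t).
g'(t) = 128·25/(t + 25)². Setting 128·25/(t+25)² = 128t/[(t+25)(57+t)] gives 25(57+t) = t(t+25), so t² = 25×57 = 1425.
t* = √1425 = 37.75 min.

37.7 min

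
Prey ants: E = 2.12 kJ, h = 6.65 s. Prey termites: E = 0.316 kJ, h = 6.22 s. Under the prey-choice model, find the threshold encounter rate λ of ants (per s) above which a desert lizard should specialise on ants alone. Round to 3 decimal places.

0.029 per s

Drop termites once their profitability E₂/h₂ falls below the rate achievable on ants alone: E₂/h₂ = λE₁/(1 + λh₁).
Solve for λ: λE₁h₂ = E₂(1 + λh₁) → λ(E₁h₂ − E₂h₁) = E₂ → λ = E₂/(E₁h₂ − E₂h₁).
λ = 0.316/(2.12×6.22 − 0.316×6.65) = 0.316/11.09 = 0.02851 per s.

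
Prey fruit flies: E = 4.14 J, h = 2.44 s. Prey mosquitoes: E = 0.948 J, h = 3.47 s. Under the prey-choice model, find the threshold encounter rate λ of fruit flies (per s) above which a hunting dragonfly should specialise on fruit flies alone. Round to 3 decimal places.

0.079 per s

The zero-one rule: include mosquitoes iff E₂/h₂ > λE₁/(1+λh₁). Equality gives the switch point.
λE₁h₂ = E₂ + λE₂h₁ ⇒ λ = E₂/(E₁h₂ − E₂h₁) = 0.948/(14.37 − 2.313) = 0.07865 per s.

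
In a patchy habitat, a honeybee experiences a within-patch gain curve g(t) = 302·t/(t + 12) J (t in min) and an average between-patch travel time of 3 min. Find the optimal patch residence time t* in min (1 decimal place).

6.0 min

By the marginal value theorem, leave when the instantaneous gain rate g'(t) equals the habitat-wide average g(t)/(T + t).
g'(t) = 302·12/(t + 12)². Setting 302·12/(t+12)² = 302t/[(t+12)(3+t)] gives 12(3+t) = t(t+12), so t² = 12×3 = 36.
t* = √36 = 6 min.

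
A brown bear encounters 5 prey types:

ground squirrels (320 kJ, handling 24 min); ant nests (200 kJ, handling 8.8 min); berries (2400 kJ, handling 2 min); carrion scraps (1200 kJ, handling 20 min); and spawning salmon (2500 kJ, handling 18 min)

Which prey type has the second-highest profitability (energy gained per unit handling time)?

spawning salmon

In descending order of E/h:
berries: 2400/2 = 1.2e+03 kJ/min
spawning salmon: 2500/18 = 139 kJ/min
carrion scraps: 1200/20 = 60 kJ/min
ant nests: 200/8.8 = 22.7 kJ/min
ground squirrels: 320/24 = 13.3 kJ/min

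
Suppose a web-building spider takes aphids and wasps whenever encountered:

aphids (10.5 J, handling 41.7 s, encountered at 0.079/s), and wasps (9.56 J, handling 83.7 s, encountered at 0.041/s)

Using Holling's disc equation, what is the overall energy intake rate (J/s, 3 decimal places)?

Energy encountered per unit search time: 0.079×10.5 + 0.041×9.56 = 1.221 J/s.
Handling time per unit search time: 0.079×41.7 + 0.041×83.7 = 6.726.
Rate = 1.221/(1 + 6.726) = 0.1581 J/s.

0.158 J/s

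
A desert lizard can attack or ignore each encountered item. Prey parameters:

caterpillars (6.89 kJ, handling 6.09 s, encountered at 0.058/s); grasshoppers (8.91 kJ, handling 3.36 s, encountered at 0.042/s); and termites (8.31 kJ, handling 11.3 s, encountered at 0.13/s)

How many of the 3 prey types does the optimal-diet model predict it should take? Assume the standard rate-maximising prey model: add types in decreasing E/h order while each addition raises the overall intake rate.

3

E/h in descending order: grasshoppers 2.65, caterpillars 1.13, termites 0.735 kJ/s. The optimal diet is the largest prefix of this list for which every included type satisfies E_i/h_i > R on the types above it.
Rate on top 1: 0.3279. caterpillars: 1.13 > 0.3279 → include.
Rate on top 2: 0.5178. termites: 0.735 > 0.5178 → include.
Optimal diet: grasshoppers, caterpillars, termites — 3 of 3 types.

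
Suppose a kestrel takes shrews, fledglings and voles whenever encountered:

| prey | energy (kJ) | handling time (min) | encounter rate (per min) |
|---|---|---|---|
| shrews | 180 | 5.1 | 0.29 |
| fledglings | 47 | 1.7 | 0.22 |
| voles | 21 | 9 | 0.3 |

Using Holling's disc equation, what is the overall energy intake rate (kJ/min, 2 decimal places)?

12.40 kJ/min

R = (0.29×180 + 0.22×47 + 0.3×21) / (1 + 0.29×5.1 + 0.22×1.7 + 0.3×9) = 68.84/5.553 = 12.4 kJ/min.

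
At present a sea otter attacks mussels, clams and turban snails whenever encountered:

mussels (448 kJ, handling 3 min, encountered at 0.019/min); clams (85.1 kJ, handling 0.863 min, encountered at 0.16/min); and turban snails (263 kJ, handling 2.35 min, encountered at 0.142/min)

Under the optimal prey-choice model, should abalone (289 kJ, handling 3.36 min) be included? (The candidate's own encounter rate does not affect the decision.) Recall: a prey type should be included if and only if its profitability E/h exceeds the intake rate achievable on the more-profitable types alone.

Yes

On mussels, clams and turban snails alone, R = ΣλE/(1+Σλh) = 59.47/1.529 = 38.9 kJ/min.
Profitability of abalone: 289/3.36 = 86.01 kJ/min.
Since 86.01 > R, including abalone increases the long-run rate.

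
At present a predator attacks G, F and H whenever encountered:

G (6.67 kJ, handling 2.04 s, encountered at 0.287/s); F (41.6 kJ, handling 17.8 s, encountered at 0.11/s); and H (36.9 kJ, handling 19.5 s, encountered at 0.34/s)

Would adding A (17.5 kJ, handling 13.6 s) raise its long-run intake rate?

No

On G, F and H alone, R = ΣλE/(1+Σλh) = 19.04/10.17 = 1.871 kJ/s.
A: E/h = 17.5/13.6 = 1.287 kJ/s.
Since 1.287 < R, time spent handling A is better spent searching.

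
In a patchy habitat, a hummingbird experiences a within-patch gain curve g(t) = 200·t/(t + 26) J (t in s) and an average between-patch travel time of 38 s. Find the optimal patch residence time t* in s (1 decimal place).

By the marginal value theorem, leave when the instantaneous gain rate g'(t) equals the habitat-wide average g(t)/(T + t).
g'(t) = 200·26/(t + 26)². Setting 200·26/(t+26)² = 200t/[(t+26)(38+t)] gives 26(38+t) = t(t+26), so t² = 26×38 = 988.
t* = √988 = 31.43 s.

31.4 s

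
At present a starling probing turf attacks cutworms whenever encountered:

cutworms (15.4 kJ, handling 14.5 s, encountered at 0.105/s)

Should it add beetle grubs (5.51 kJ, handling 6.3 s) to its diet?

On cutworms alone, R = ΣλE/(1+Σλh) = 1.617/2.522 = 0.641 kJ/s.
Profitability of beetle grubs: 5.51/6.3 = 0.8746 kJ/s.
Since 0.8746 > R, including beetle grubs increases the long-run rate.

Yes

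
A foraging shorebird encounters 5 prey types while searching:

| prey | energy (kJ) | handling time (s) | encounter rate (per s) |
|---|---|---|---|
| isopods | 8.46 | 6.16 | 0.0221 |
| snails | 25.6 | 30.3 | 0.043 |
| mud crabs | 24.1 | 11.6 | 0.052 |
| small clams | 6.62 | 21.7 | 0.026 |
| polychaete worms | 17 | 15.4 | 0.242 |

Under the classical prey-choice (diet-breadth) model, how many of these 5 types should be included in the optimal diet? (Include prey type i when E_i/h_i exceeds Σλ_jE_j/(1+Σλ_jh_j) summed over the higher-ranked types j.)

3

Profitabilities (E/h, kJ/s): mud crabs 2.08, isopods 1.37, polychaete worms 1.1, snails 0.845, small clams 0.305. Add prey in this order while the next type's profitability exceeds the intake rate on those already taken.
Rate on top 1: 0.7817. isopods: 1.37 > 0.7817 → include.
Rate on top 2: 0.828. polychaete worms: 1.1 > 0.828 → include.
Rate on top 3: 1.016. snails: 0.845 < 1.016 → exclude; stop.
Optimal diet: mud crabs, isopods, polychaete worms — 3 of 5 types.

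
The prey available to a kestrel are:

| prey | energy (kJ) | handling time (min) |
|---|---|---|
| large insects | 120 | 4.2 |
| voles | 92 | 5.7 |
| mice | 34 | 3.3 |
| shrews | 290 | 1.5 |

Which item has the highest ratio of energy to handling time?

shrews

Profitability E/h (kJ/min): large insects = 120/4.2 = 28.6, voles = 92/5.7 = 16.1, mice = 34/3.3 = 10.3, shrews = 290/1.5 = 193.
Ranked: shrews > large insects > voles > mice.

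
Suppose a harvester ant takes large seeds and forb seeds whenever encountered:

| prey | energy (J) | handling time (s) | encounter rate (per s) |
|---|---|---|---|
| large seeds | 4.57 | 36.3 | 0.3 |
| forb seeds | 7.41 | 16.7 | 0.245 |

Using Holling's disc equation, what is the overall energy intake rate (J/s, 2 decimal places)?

R = Σλ_iE_i / (1 + Σλ_ih_i)
Numerator: 0.3×4.57 + 0.245×7.41 = 3.186
Denominator: 1 + 0.3×36.3 + 0.245×16.7 = 15.98
R = 3.186/15.98 = 0.1994 J/s

0.20 J/s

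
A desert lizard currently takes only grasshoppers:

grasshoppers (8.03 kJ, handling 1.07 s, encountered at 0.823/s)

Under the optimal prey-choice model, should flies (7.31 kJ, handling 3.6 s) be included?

On grasshoppers alone, R = ΣλE/(1+Σλh) = 6.609/1.881 = 3.514 kJ/s.
flies: E/h = 7.31/3.6 = 2.031 kJ/s.
Since 2.031 < R, time spent handling flies is better spent searching.

No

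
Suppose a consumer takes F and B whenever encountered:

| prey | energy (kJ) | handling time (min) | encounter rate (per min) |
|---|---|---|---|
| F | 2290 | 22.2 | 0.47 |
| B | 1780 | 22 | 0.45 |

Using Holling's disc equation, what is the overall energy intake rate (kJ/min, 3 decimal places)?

R = Σλ_iE_i / (1 + Σλ_ih_i)
Numerator: 0.47×2290 + 0.45×1780 = 1877
Denominator: 1 + 0.47×22.2 + 0.45×22 = 21.33
R = 1877/21.33 = 88 kJ/min

87.996 kJ/min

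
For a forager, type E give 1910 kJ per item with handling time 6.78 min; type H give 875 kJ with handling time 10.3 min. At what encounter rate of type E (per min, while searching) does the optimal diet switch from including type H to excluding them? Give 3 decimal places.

0.064 per min

At the threshold, the rate on type E alone equals the profitability of type H: λ·1910/(1 + λ·6.78) = 875/10.3 = 84.95.
Rearranging, λ(1910 − 84.95×6.78) = 84.95, so λ = 84.95/1334 = 0.06368 per min.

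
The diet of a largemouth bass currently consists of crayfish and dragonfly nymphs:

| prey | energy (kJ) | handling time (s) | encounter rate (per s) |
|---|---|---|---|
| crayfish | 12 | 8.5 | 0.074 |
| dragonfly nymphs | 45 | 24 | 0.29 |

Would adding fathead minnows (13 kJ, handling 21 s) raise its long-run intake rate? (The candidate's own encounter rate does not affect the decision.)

No

Current rate: (0.074×12 + 0.29×45)/(1 + 0.074×8.5 + 0.29×24) = 1.623 kJ/s.
fathead minnows: E/h = 13/21 = 0.619 kJ/s.
Since 0.619 < R, time spent handling fathead minnows is better spent searching.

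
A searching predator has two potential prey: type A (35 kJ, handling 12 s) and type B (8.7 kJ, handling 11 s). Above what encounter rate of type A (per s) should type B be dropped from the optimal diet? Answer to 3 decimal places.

0.031 per s

Drop type B once their profitability E₂/h₂ falls below the rate achievable on type A alone: E₂/h₂ = λE₁/(1 + λh₁).
Solve for λ: λE₁h₂ = E₂(1 + λh₁) → λ(E₁h₂ − E₂h₁) = E₂ → λ = E₂/(E₁h₂ − E₂h₁).
λ = 8.7/(35×11 − 8.7×12) = 8.7/280.6 = 0.031 per s.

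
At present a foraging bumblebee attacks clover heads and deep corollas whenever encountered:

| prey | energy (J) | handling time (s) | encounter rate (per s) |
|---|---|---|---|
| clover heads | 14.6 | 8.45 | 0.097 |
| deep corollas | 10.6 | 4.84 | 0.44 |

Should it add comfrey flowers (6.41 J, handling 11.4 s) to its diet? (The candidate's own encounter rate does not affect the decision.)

Intake rate on the current diet: R = (0.097×14.6 + 0.44×10.6) / (1 + 0.097×8.45 + 0.44×4.84) = 6.08/3.949 = 1.54 J/s.
Profitability of comfrey flowers: 6.41/11.4 = 0.5623 J/s.
Since 0.5623 < R, time spent handling comfrey flowers is better spent searching.

No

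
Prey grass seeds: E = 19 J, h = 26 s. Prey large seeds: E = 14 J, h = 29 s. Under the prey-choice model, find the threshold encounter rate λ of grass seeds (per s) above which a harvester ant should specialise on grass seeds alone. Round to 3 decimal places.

At the threshold, the rate on grass seeds alone equals the profitability of large seeds: λ·19/(1 + λ·26) = 14/29 = 0.4828.
Rearranging, λ(19 − 0.4828×26) = 0.4828, so λ = 0.4828/6.448 = 0.07487 per s.

0.075 per s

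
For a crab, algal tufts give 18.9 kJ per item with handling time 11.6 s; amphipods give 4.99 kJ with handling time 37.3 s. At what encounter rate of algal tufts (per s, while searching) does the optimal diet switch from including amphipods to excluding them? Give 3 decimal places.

0.008 per s

At the threshold, the rate on algal tufts alone equals the profitability of amphipods: λ·18.9/(1 + λ·11.6) = 4.99/37.3 = 0.1338.
Rearranging, λ(18.9 − 0.1338×11.6) = 0.1338, so λ = 0.1338/17.35 = 0.007711 per s.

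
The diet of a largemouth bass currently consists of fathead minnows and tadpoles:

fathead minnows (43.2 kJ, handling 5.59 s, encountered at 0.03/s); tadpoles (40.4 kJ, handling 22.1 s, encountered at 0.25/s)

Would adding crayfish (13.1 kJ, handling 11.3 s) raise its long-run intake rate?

No

Intake rate on the current diet: R = (0.03×43.2 + 0.25×40.4) / (1 + 0.03×5.59 + 0.25×22.1) = 11.4/6.693 = 1.703 kJ/s.
Profitability of crayfish: 13.1/11.3 = 1.159 kJ/s.
Since 1.159 < R, time spent handling crayfish is better spent searching.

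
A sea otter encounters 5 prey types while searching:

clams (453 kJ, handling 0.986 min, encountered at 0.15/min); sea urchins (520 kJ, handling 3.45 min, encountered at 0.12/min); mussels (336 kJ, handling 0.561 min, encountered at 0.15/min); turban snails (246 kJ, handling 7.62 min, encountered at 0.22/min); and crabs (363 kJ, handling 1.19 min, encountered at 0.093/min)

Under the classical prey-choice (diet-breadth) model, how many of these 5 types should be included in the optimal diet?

4

Rank by E/h (kJ/min): mussels 599, clams 459, crabs 305, sea urchins 151, turban snails 32.3. Include each in turn until the next type's E/h falls below the running intake rate.
Rate on top 1: 46.49. clams: 459 > 46.49 → include.
Rate on top 2: 96.06. crabs: 305 > 96.06 → include.
Rate on top 3: 113.3. sea urchins: 151 > 113.3 → include.
Rate on top 4: 122.1. turban snails: 32.3 < 122.1 → exclude; stop.
Optimal diet: mussels, clams, crabs, sea urchins — 4 of 5 types.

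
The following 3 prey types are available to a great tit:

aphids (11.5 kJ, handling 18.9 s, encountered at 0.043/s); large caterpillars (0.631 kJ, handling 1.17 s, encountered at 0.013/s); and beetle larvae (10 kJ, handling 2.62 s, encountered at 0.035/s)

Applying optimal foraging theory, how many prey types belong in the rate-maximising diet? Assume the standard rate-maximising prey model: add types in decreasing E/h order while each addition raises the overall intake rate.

Profitabilities (E/h, kJ/s): beetle larvae 3.82, aphids 0.608, large caterpillars 0.539. Add prey in this order while the next type's profitability exceeds the intake rate on those already taken.
Rate on top 1: 0.3206. aphids: 0.608 > 0.3206 → include.
Rate on top 2: 0.4434. large caterpillars: 0.539 > 0.4434 → include.
Optimal diet: beetle larvae, aphids, large caterpillars — 3 of 3 types.

3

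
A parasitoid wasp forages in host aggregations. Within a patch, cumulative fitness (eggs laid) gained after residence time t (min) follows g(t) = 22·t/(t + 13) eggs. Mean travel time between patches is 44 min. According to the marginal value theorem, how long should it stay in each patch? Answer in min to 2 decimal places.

Maximise g(t)/(T+t): set derivative to zero → g'(t)(T+t) = g(t).
g'(t) = 22·13/(t + 13)². Setting 22·13/(t+13)² = 22t/[(t+13)(44+t)] gives 13(44+t) = t(t+13), so t² = 13×44 = 572.
t* = √572 = 23.92 min.

23.92 min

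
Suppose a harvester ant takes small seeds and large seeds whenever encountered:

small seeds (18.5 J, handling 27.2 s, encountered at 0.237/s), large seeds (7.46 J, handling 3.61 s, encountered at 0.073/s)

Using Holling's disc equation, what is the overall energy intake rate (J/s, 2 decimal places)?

0.64 J/s

R = (0.237×18.5 + 0.073×7.46) / (1 + 0.237×27.2 + 0.073×3.61) = 4.929/7.71 = 0.6393 J/s.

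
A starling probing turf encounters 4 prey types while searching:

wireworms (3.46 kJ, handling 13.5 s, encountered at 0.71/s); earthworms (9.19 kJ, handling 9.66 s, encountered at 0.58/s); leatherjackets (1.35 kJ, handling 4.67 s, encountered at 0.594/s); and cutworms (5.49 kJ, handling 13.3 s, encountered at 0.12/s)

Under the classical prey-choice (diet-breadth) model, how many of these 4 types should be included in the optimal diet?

E/h in descending order: earthworms 0.951, cutworms 0.413, leatherjackets 0.289, wireworms 0.256 kJ/s. The optimal diet is the largest prefix of this list for which every included type satisfies E_i/h_i > R on the types above it.
Rate on top 1: 0.8073. cutworms: 0.413 < 0.8073 → exclude; stop.
Optimal diet: earthworms — 1 of 4 types.

1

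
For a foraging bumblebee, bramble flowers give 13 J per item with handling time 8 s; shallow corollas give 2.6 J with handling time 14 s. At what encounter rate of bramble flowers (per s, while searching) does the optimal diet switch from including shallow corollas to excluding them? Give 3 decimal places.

Drop shallow corollas once their profitability E₂/h₂ falls below the rate achievable on bramble flowers alone: E₂/h₂ = λE₁/(1 + λh₁).
Solve for λ: λE₁h₂ = E₂(1 + λh₁) → λ(E₁h₂ − E₂h₁) = E₂ → λ = E₂/(E₁h₂ − E₂h₁).
λ = 2.6/(13×14 − 2.6×8) = 2.6/161.2 = 0.01613 per s.

0.016 per s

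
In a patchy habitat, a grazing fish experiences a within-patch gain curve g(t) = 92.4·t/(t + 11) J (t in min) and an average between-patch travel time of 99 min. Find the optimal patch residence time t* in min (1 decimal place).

33.0 min

Maximise g(t)/(T+t): set derivative to zero → g'(t)(T+t) = g(t).
g'(t) = 92.4·11/(t + 11)². Setting 92.4·11/(t+11)² = 92.4t/[(t+11)(99+t)] gives 11(99+t) = t(t+11), so t² = 11×99 = 1089.
t* = √1089 = 33 min.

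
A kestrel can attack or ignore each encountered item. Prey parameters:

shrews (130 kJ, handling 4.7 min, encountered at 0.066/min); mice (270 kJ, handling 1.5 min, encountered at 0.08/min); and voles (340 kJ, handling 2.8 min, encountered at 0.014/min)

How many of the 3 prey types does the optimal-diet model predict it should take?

Rank by E/h (kJ/min): mice 180, voles 121, shrews 27.7. Include each in turn until the next type's E/h falls below the running intake rate.
Rate on top 1: 19.29. voles: 121 > 19.29 → include.
Rate on top 2: 22.74. shrews: 27.7 > 22.74 → include.
Optimal diet: mice, voles, shrews — 3 of 3 types.

3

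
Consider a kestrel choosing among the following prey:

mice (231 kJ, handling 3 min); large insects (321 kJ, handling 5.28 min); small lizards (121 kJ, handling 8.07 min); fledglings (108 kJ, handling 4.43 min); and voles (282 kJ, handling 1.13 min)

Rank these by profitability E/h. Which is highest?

Profitability E/h (kJ/min): mice = 231/3 = 77, large insects = 321/5.28 = 60.8, small lizards = 121/8.07 = 15, fledglings = 108/4.43 = 24.4, voles = 282/1.13 = 250.
Ranked: voles > mice > large insects > fledglings > small lizards.

voles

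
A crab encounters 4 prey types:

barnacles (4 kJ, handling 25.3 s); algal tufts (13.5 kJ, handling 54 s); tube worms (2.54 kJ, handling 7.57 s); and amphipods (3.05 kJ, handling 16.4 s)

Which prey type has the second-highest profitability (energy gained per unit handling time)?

In descending order of E/h:
tube worms: 2.54/7.57 = 0.336 kJ/s
algal tufts: 13.5/54 = 0.25 kJ/s
amphipods: 3.05/16.4 = 0.186 kJ/s
barnacles: 4/25.3 = 0.158 kJ/s

algal tufts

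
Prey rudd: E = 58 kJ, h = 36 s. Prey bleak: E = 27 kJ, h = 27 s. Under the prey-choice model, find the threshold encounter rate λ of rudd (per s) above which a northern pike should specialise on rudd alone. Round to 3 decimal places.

At the threshold, the rate on rudd alone equals the profitability of bleak: λ·58/(1 + λ·36) = 27/27 = 1.
Rearranging, λ(58 − 1×36) = 1, so λ = 1/22 = 0.04545 per s.

0.045 per s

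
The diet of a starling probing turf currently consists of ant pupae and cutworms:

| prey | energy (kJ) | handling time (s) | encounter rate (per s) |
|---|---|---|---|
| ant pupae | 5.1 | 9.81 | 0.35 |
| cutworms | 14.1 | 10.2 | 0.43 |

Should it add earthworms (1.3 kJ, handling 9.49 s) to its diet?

Intake rate on the current diet: R = (0.35×5.1 + 0.43×14.1) / (1 + 0.35×9.81 + 0.43×10.2) = 7.848/8.819 = 0.8898 kJ/s.
Profitability of earthworms: 1.3/9.49 = 0.137 kJ/s.
0.137 < 0.8898, so adding earthworms would lower the average — exclude it.

No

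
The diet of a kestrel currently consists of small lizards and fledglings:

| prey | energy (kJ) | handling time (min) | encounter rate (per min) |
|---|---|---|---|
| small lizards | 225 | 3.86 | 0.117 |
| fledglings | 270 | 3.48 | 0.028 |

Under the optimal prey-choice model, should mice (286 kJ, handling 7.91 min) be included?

Intake rate on the current diet: R = (0.117×225 + 0.028×270) / (1 + 0.117×3.86 + 0.028×3.48) = 33.89/1.549 = 21.87 kJ/min.
mice: E/h = 286/7.91 = 36.16 kJ/min.
36.16 > 21.87, so adding mice raises the average — include it.

Yes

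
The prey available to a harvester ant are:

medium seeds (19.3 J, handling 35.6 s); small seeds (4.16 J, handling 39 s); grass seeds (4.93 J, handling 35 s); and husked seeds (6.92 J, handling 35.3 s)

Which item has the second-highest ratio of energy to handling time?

In descending order of E/h:
medium seeds: 19.3/35.6 = 0.542 J/s
husked seeds: 6.92/35.3 = 0.196 J/s
grass seeds: 4.93/35 = 0.141 J/s
small seeds: 4.16/39 = 0.107 J/s

husked seeds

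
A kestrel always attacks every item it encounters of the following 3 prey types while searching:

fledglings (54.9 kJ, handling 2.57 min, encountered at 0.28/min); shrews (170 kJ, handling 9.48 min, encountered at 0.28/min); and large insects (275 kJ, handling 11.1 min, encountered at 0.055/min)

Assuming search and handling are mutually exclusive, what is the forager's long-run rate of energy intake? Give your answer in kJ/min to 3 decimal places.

15.668 kJ/min

R = Σλ_iE_i / (1 + Σλ_ih_i)
Numerator: 0.28×54.9 + 0.28×170 + 0.055×275 = 78.1
Denominator: 1 + 0.28×2.57 + 0.28×9.48 + 0.055×11.1 = 4.985
R = 78.1/4.985 = 15.67 kJ/min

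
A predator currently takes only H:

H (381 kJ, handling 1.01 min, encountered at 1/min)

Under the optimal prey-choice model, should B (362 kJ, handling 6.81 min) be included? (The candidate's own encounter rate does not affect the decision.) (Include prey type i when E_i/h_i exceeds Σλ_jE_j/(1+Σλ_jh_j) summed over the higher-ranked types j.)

Intake rate on the current diet: R = (1×381) / (1 + 1×1.01) = 381/2.01 = 189.6 kJ/min.
Profitability of B: 362/6.81 = 53.16 kJ/min.
Since 53.16 < R, time spent handling B is better spent searching.

No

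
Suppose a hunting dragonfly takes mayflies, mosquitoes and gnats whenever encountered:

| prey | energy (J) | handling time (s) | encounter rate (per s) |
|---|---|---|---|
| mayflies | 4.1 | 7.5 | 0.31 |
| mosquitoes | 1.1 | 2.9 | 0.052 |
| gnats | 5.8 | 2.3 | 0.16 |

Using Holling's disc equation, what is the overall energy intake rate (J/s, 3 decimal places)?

0.587 J/s

R = Σλ_iE_i / (1 + Σλ_ih_i)
Numerator: 0.31×4.1 + 0.052×1.1 + 0.16×5.8 = 2.256
Denominator: 1 + 0.31×7.5 + 0.052×2.9 + 0.16×2.3 = 3.844
R = 2.256/3.844 = 0.587 J/s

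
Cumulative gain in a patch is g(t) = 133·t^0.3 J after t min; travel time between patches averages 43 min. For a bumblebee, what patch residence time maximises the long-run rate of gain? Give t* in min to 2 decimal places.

18.43 min

By the marginal value theorem, leave when the instantaneous gain rate g'(t) equals the habitat-wide average g(t)/(T + t).
g'(t) = 0.3·133·t^-0.7. Setting 0.3·133·t^-0.7 = 133·t^0.3/(43+t) gives 0.3(43+t) = t, so 0.70·t = 0.3×43.
t* = 0.3×43/0.70 = 18.43 min.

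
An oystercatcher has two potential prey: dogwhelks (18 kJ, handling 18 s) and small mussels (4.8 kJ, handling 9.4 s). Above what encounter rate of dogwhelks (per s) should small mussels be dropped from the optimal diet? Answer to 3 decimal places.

0.058 per s

Drop small mussels once their profitability E₂/h₂ falls below the rate achievable on dogwhelks alone: E₂/h₂ = λE₁/(1 + λh₁).
Solve for λ: λE₁h₂ = E₂(1 + λh₁) → λ(E₁h₂ − E₂h₁) = E₂ → λ = E₂/(E₁h₂ − E₂h₁).
λ = 4.8/(18×9.4 − 4.8×18) = 4.8/82.8 = 0.05797 per s.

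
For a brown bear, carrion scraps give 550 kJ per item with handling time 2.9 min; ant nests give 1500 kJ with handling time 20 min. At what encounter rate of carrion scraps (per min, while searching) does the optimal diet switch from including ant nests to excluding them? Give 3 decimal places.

At the threshold, the rate on carrion scraps alone equals the profitability of ant nests: λ·550/(1 + λ·2.9) = 1500/20 = 75.
Rearranging, λ(550 − 75×2.9) = 75, so λ = 75/332.5 = 0.2256 per min.

0.226 per min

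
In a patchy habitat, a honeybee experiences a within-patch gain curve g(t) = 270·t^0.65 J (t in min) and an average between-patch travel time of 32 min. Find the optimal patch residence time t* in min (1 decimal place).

59.4 min

By the marginal value theorem, leave when the instantaneous gain rate g'(t) equals the habitat-wide average g(t)/(T + t).
g'(t) = 0.65·270·t^-0.35. Setting 0.65·270·t^-0.35 = 270·t^0.65/(32+t) gives 0.65(32+t) = t, so 0.35·t = 0.65×32.
t* = 0.65×32/0.35 = 59.43 min.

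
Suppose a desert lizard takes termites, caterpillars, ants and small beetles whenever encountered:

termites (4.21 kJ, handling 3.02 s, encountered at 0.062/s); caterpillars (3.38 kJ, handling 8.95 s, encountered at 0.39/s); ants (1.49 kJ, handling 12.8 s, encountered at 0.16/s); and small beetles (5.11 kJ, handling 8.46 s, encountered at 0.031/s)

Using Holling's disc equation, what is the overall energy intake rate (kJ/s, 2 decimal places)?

R = Σλ_iE_i / (1 + Σλ_ih_i)
Numerator: 0.062×4.21 + 0.39×3.38 + 0.16×1.49 + 0.031×5.11 = 1.976
Denominator: 1 + 0.062×3.02 + 0.39×8.95 + 0.16×12.8 + 0.031×8.46 = 6.988
R = 1.976/6.988 = 0.2828 kJ/s

0.28 kJ/s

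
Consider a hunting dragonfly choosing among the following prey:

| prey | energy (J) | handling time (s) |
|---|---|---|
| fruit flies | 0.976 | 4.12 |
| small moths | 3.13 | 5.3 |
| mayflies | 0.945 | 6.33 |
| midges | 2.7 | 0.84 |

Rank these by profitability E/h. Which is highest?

midges

In descending order of E/h:
midges: 2.7/0.84 = 3.21 J/s
small moths: 3.13/5.3 = 0.591 J/s
fruit flies: 0.976/4.12 = 0.237 J/s
mayflies: 0.945/6.33 = 0.149 J/s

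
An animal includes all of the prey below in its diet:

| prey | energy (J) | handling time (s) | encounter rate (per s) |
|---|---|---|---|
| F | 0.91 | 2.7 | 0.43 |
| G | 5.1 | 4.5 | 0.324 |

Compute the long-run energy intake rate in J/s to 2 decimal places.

0.56 J/s

Energy encountered per unit search time: 0.43×0.91 + 0.324×5.1 = 2.044 J/s.
Handling time per unit search time: 0.43×2.7 + 0.324×4.5 = 2.619.
Rate = 2.044/(1 + 2.619) = 0.5647 J/s.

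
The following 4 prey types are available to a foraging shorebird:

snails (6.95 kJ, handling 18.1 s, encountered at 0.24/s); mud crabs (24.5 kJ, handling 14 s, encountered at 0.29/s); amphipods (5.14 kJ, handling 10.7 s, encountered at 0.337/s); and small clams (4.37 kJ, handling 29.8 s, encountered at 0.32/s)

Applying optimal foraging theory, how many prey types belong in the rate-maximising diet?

1

E/h in descending order: mud crabs 1.75, amphipods 0.48, snails 0.384, small clams 0.147 kJ/s. The optimal diet is the largest prefix of this list for which every included type satisfies E_i/h_i > R on the types above it.
Rate on top 1: 1.404. amphipods: 0.48 < 1.404 → exclude; stop.
Optimal diet: mud crabs — 1 of 4 types.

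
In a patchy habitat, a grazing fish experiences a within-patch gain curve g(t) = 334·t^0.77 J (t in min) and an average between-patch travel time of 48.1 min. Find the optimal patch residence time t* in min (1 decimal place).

161.0 min

Maximise g(t)/(T+t): set derivative to zero → g'(t)(T+t) = g(t).
g'(t) = 0.77·334·t^-0.23. Setting 0.77·334·t^-0.23 = 334·t^0.77/(48.1+t) gives 0.77(48.1+t) = t, so 0.23·t = 0.77×48.1.
t* = 0.77×48.1/0.23 = 161 min.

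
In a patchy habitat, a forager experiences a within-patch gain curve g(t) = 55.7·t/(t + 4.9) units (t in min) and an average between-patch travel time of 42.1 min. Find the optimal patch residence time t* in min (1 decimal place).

Maximise g(t)/(T+t): set derivative to zero → g'(t)(T+t) = g(t).
g'(t) = 55.7·4.9/(t + 4.9)². Setting 55.7·4.9/(t+4.9)² = 55.7t/[(t+4.9)(42.1+t)] gives 4.9(42.1+t) = t(t+4.9), so t² = 4.9×42.1 = 206.3.
t* = √206.3 = 14.36 min.

14.4 min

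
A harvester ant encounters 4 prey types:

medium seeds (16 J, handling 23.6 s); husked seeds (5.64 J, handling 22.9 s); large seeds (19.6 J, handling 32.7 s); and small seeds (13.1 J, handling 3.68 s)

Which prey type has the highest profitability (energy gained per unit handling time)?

small seeds

Profitability E/h (J/s): medium seeds = 16/23.6 = 0.678, husked seeds = 5.64/22.9 = 0.246, large seeds = 19.6/32.7 = 0.599, small seeds = 13.1/3.68 = 3.56.
Ranked: small seeds > medium seeds > large seeds > husked seeds.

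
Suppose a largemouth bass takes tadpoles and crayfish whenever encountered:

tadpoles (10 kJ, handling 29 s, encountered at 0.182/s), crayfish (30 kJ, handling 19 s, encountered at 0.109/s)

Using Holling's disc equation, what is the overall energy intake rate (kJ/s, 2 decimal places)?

R = Σλ_iE_i / (1 + Σλ_ih_i)
Numerator: 0.182×10 + 0.109×30 = 5.09
Denominator: 1 + 0.182×29 + 0.109×19 = 8.349
R = 5.09/8.349 = 0.6097 kJ/s

0.61 kJ/s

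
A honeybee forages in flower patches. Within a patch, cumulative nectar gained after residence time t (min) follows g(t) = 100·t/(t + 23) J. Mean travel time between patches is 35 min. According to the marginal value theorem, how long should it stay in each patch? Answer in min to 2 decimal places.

28.37 min

Optimal t* satisfies g'(t*) = g(t*)/(T + t*).
g'(t) = 100·23/(t + 23)². Setting 100·23/(t+23)² = 100t/[(t+23)(35+t)] gives 23(35+t) = t(t+23), so t² = 23×35 = 805.
t* = √805 = 28.37 min.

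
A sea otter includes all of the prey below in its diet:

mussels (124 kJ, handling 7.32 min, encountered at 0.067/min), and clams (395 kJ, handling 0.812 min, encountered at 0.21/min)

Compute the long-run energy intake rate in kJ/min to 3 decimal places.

54.943 kJ/min

R = (0.067×124 + 0.21×395) / (1 + 0.067×7.32 + 0.21×0.812) = 91.26/1.661 = 54.94 kJ/min.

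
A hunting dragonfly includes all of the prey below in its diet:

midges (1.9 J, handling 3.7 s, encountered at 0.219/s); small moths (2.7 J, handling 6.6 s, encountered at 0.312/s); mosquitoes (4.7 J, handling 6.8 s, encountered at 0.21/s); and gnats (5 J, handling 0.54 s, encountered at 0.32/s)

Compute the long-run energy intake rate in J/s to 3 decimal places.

R = Σλ_iE_i / (1 + Σλ_ih_i)
Numerator: 0.219×1.9 + 0.312×2.7 + 0.21×4.7 + 0.32×5 = 3.845
Denominator: 1 + 0.219×3.7 + 0.312×6.6 + 0.21×6.8 + 0.32×0.54 = 5.47
R = 3.845/5.47 = 0.703 J/s

0.703 J/s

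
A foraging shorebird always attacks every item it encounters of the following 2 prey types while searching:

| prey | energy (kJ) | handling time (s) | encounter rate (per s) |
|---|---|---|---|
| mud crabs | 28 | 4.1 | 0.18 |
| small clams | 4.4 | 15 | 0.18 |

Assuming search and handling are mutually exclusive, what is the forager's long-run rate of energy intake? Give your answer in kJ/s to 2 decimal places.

1.31 kJ/s

Energy encountered per unit search time: 0.18×28 + 0.18×4.4 = 5.832 kJ/s.
Handling time per unit search time: 0.18×4.1 + 0.18×15 = 3.438.
Rate = 5.832/(1 + 3.438) = 1.314 kJ/s.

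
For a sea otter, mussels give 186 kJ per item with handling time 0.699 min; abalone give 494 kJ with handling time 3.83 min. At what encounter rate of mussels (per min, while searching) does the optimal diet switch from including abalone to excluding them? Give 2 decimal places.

At the threshold, the rate on mussels alone equals the profitability of abalone: λ·186/(1 + λ·0.699) = 494/3.83 = 129.
Rearranging, λ(186 − 129×0.699) = 129, so λ = 129/95.84 = 1.346 per min.

1.35 per min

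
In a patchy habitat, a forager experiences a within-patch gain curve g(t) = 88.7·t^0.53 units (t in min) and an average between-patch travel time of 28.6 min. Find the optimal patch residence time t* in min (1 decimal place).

32.3 min

Maximise g(t)/(T+t): set derivative to zero → g'(t)(T+t) = g(t).
g'(t) = 0.53·88.7·t^-0.47. Setting 0.53·88.7·t^-0.47 = 88.7·t^0.53/(28.6+t) gives 0.53(28.6+t) = t, so 0.47·t = 0.53×28.6.
t* = 0.53×28.6/0.47 = 32.25 min.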